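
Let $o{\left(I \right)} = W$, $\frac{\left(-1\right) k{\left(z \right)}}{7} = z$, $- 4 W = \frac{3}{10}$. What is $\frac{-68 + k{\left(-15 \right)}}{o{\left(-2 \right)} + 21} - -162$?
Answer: $\frac{137074}{837} \approx 163.77$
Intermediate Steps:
$W = - \frac{3}{40}$ ($W = - \frac{3 \cdot \frac{1}{10}}{4} = \left(- \frac{1}{4}\right) \frac{3}{10} = - \frac{3}{40} \approx -0.075$)
$k{\left(z \right)} = - 7 z$
$o{\left(I \right)} = - \frac{3}{40}$
$\frac{-68 + k{\left(-15 \right)}}{o{\left(-2 \right)} + 21} - -162 = \frac{-68 - -105}{- \frac{3}{40} + 21} - -162 = \frac{-68 + 105}{\frac{837}{40}} + 162 = 37 \cdot \frac{40}{837} + 162 = \frac{1480}{837} + 162 = \frac{137074}{837}$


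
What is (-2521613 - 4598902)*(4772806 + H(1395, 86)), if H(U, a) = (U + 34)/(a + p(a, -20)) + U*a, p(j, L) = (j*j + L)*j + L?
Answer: -22101985148676631215/634402 ≈ -3.4839e+13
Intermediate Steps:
p(j, L) = L + j*(L + j²) (p(j, L) = (j² + L)*j + L = (L + j²)*j + L = j*(L + j²) + L = L + j*(L + j²))
H(U, a) = U*a + (34 + U)/(-20 + a³ - 19*a) (H(U, a) = (U + 34)/(a + (-20 + a³ - 20*a)) + U*a = (34 + U)/(-20 + a³ - 19*a) + U*a = U*a + (34 + U)/(-20 + a³ - 19*a))
(-2521613 - 4598902)*(4772806 + H(1395, 86)) = (-2521613 - 4598902)*(4772806 + (-34 - 1*1395 - 1*1395*86² + 1395*86*(20 - 1*86³ + 20*86))/(20 - 1*86³ + 19*86)) = -7120515*(4772806 + (-34 - 1395 - 1*1395*7396 + 1395*86*(20 - 1*636056 + 1720))/(20 - 1*636056 + 1634)) = -7120515*(4772806 + (-34 - 1395 - 10317420 + 1395*86*(20 - 636056 + 1720))/(20 - 636056 + 1634)) = -7120515*(4772806 + (-34 - 1395 - 10317420 + 1395*86*(-634316))/(-634402)) = -7120515*(4772806 - (-34 - 1395 - 10317420 - 76098890520)/634402) = -7120515*(4772806 - 1/634402*(-76109209369)) = -7120515*(4772806 + 76109209369/634402) = -7120515*3103986881381/634402 = -22101985148676631215/634402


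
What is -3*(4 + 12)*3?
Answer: -144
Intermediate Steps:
-3*(4 + 12)*3 = -48*3 = -3*48 = -144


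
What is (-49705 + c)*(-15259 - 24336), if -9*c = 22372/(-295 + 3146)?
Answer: 50499580478365/25659 ≈ 1.9681e+9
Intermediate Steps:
c = -22372/25659 (c = -22372/(9*(-295 + 3146)) = -22372/(9*2851) = -⅑*22372/2851 = -22372/25659 ≈ -0.87190)
(-49705 + c)*(-15259 - 24336) = (-49705 - 22372/25659)*(-15259 - 24336) = -1275402967/25659*(-39595) = 50499580478365/25659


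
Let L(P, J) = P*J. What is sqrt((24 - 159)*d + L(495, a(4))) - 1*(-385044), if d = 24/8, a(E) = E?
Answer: 385044 + 15*sqrt(7) ≈ 3.8508e+5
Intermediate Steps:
d = 3 (d = (1/8)*24 = 3)
L(P, J) = J*P
sqrt((24 - 159)*d + L(495, a(4))) - 1*(-385044) = sqrt((24 - 159)*3 + 4*495) - 1*(-385044) = sqrt(-135*3 + 1980) + 385044 = sqrt(-405 + 1980) + 385044 = sqrt(1575) + 385044 = 15*sqrt(7) + 385044 = 385044 + 15*sqrt(7)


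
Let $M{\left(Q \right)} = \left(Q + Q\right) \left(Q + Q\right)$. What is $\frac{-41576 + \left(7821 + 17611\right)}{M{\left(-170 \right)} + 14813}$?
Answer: $- \frac{16144}{130413} \approx -0.12379$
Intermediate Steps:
$M{\left(Q \right)} = 4 Q^{2}$ ($M{\left(Q \right)} = 2 Q 2 Q = 4 Q^{2}$)
$\frac{-41576 + \left(7821 + 17611\right)}{M{\left(-170 \right)} + 14813} = \frac{-41576 + \left(7821 + 17611\right)}{4 \left(-170\right)^{2} + 14813} = \frac{-41576 + 25432}{4 \cdot 28900 + 14813} = - \frac{16144}{115600 + 14813} = - \frac{16144}{130413}$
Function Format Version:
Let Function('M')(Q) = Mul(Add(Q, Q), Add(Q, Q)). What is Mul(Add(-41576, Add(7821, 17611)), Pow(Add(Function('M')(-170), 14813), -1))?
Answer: Rational(-16144, 130413) ≈ -0.12379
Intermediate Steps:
Function('M')(Q) = Mul(4, Pow(Q, 2)) (Function('M')(Q) = Mul(Mul(2, Q), Mul(2, Q)) = Mul(4, Pow(Q, 2)))
Mul(Add(-41576, Add(7821, 17611)), Pow(Add(Function('M')(-170), 14813), -1)) = Mul(Add(-41576, Add(7821, 17611)), Pow(Add(Mul(4, Pow(-170, 2)), 14813), -1)) = Mul(Add(-41576, 25432), Pow(Add(Mul(4, 28900), 14813), -1)) = Mul(-16144, Pow(Add(115600, 14813), -1)) = Mul(-16144, Pow(130413, -1)) = Mul(-16144, Rational(1, 130413)) = Rational(-16144, 130413)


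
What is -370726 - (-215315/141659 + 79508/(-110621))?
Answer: -829915994454161/2238637177 ≈ -3.7072e+5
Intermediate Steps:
-370726 - (-215315/141659 + 79508/(-110621)) = -370726 - (-215315*1/141659 + 79508*(-1/110621)) = -370726 - (-215315/141659 - 79508/110621) = -370726 - 1*(-5011626341/2238637177) = -370726 + 5011626341/2238637177 = -829915994454161/2238637177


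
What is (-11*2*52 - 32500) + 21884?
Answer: -11760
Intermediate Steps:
(-11*2*52 - 32500) + 21884 = (-22*52 - 32500) + 21884 = (-1144 - 32500) + 21884 = -33644 + 21884 = -11760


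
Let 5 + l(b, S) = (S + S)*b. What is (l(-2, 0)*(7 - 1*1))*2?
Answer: -60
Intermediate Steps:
l(b, S) = -5 + 2*S*b (l(b, S) = -5 + (S + S)*b = -5 + (2*S)*b = -5 + 2*S*b)
(l(-2, 0)*(7 - 1*1))*2 = ((-5 + 2*0*(-2))*(7 - 1*1))*2 = ((-5 + 0)*(7 - 1))*2 = -5*6*2 = -30*2 = -60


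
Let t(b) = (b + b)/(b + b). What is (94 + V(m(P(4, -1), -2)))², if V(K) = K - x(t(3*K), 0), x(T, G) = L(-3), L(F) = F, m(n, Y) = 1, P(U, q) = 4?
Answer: 9604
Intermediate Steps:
t(b) = 1 (t(b) = (2*b)/((2*b)) = (2*b)*(1/(2*b)) = 1)
x(T, G) = -3
V(K) = 3 + K (V(K) = K - 1*(-3) = K + 3 = 3 + K)
(94 + V(m(P(4, -1), -2)))² = (94 + (3 + 1))² = (94 + 4)² = 98² = 9604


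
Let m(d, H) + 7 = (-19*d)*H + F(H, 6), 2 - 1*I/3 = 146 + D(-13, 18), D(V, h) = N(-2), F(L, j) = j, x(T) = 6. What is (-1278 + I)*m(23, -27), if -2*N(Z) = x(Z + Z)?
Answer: -20068398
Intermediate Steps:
N(Z) = -3 (N(Z) = -½*6 = -3)
D(V, h) = -3
I = -423 (I = 6 - 3*(146 - 3) = 6 - 3*143 = 6 - 429 = -423)
m(d, H) = -1 - 19*H*d (m(d, H) = -7 + ((-19*d)*H + 6) = -7 + (-19*H*d + 6) = -7 + (6 - 19*H*d) = -1 - 19*H*d)
(-1278 + I)*m(23, -27) = (-1278 - 423)*(-1 - 19*(-27)*23) = -1701*(-1 + 11799) = -1701*11798 = -20068398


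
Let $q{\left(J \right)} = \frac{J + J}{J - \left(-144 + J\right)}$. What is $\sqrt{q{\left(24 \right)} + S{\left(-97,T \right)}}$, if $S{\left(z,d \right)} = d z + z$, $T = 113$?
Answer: $\frac{7 i \sqrt{2031}}{3} \approx 105.16 i$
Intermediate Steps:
$q{\left(J \right)} = \frac{J}{72}$ ($q{\left(J \right)} = \frac{2 J}{144} = 2 J \frac{1}{144} = \frac{J}{72}$)
$S{\left(z,d \right)} = z + d z$
$\sqrt{q{\left(24 \right)} + S{\left(-97,T \right)}} = \sqrt{\frac{1}{72} \cdot 24 - 97 \left(1 + 113\right)} = \sqrt{\frac{1}{3} - 11058} = \sqrt{- \frac{33173}{3}} = \frac{7 i \sqrt{2031}}{3}$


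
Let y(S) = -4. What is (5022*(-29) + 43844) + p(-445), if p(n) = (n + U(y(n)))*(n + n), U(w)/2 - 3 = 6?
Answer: 278236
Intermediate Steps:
U(w) = 18 (U(w) = 6 + 2*6 = 6 + 12 = 18)
p(n) = 2*n*(18 + n) (p(n) = (n + 18)*(n + n) = (18 + n)*(2*n) = 2*n*(18 + n))
(5022*(-29) + 43844) + p(-445) = (5022*(-29) + 43844) + 2*(-445)*(18 - 445) = (-145638 + 43844) + 2*(-445)*(-427) = -101794 + 380030 = 278236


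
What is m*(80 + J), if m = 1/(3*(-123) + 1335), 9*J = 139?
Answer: 859/8694 ≈ 0.098804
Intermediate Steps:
J = 139/9 (J = (1/9)*139 = 139/9 ≈ 15.444)
m = 1/966 (m = 1/(-369 + 1335) = 1/966 ≈ 0.0010352)
m*(80 + J) = (80 + 139/9)/966 = (1/966)*(859/9) = 859/8694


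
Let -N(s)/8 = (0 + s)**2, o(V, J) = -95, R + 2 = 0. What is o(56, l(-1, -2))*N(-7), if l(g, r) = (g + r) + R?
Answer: 37240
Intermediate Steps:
R = -2 (R = -2 + 0 = -2)
l(g, r) = -2 + g + r (l(g, r) = (g + r) - 2 = -2 + g + r)
N(s) = -8*s**2 (N(s) = -8*(0 + s)**2 = -8*s**2)
o(56, l(-1, -2))*N(-7) = -(-760)*(-7)**2 = -(-760)*49 = -95*(-392) = 37240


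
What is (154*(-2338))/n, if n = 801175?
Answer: -360052/801175 ≈ -0.44940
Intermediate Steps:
(154*(-2338))/n = (154*(-2338))/801175 = -360052*1/801175 = -360052/801175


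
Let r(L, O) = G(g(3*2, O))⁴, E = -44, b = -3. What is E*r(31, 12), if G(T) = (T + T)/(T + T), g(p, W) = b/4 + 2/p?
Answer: -44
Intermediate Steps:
g(p, W) = -¾ + 2/p (g(p, W) = -3/4 + 2/p = -3*¼ + 2/p = -¾ + 2/p)
G(T) = 1 (G(T) = (2*T)/((2*T)) = (2*T)*(1/(2*T)) = 1)
r(L, O) = 1 (r(L, O) = 1⁴ = 1)
E*r(31, 12) = -44*1 = -44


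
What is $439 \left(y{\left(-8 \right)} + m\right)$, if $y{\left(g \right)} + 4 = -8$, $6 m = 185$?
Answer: $\frac{49607}{6} \approx 8267.8$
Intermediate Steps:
$m = \frac{185}{6}$ ($m = \frac{1}{6} \cdot 185 = \frac{185}{6} \approx 30.833$)
$y{\left(g \right)} = -12$ ($y{\left(g \right)} = -4 - 8 = -12$)
$439 \left(y{\left(-8 \right)} + m\right) = 439 \left(-12 + \frac{185}{6}\right) = 439 \cdot \frac{113}{6} = \frac{49607}{6}$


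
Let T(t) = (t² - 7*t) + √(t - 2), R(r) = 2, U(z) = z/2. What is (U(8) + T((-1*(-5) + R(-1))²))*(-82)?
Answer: -169084 - 82*√47 ≈ -1.6965e+5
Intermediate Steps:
U(z) = z/2 (U(z) = z*(½) = z/2)
T(t) = t² + √(-2 + t) - 7*t (T(t) = (t² - 7*t) + √(-2 + t) = t² + √(-2 + t) - 7*t)
(U(8) + T((-1*(-5) + R(-1))²))*(-82) = ((½)*8 + (((-1*(-5) + 2)²)² + √(-2 + (-1*(-5) + 2)²) - 7*(-1*(-5) + 2)²))*(-82) = (4 + (((5 + 2)²)² + √(-2 + (5 + 2)²) - 7*(5 + 2)²))*(-82) = (4 + ((7²)² + √(-2 + 7²) - 7*7²))*(-82) = (4 + (49² + √(-2 + 49) - 7*49))*(-82) = (4 + (2401 + √47 - 343))*(-82) = (4 + (2058 + √47))*(-82) = (2062 + √47)*(-82) = -169084 - 82*√47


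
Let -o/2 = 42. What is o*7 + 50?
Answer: -538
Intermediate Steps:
o = -84 (o = -2*42 = -84)
o*7 + 50 = -84*7 + 50 = -588 + 50 = -538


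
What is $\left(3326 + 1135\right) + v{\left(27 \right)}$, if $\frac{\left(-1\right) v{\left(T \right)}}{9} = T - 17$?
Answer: $4371$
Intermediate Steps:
$v{\left(T \right)} = 153 - 9 T$ ($v{\left(T \right)} = - 9 \left(T - 17\right) = - 9 \left(-17 + T\right) = 153 - 9 T$)
$\left(3326 + 1135\right) + v{\left(27 \right)} = \left(3326 + 1135\right) + \left(153 - 243\right) = 4461 + \left(153 - 243\right) = 4461 - 90 = 4371$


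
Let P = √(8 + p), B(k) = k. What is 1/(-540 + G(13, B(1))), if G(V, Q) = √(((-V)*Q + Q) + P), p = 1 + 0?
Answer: -60/32401 - I/97203 ≈ -0.0018518 - 1.0288e-5*I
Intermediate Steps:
p = 1
P = 3 (P = √(8 + 1) = √9 = 3)
G(V, Q) = √(3 + Q - Q*V) (G(V, Q) = √(((-V)*Q + Q) + 3) = √((-Q*V + Q) + 3) = √((Q - Q*V) + 3) = √(3 + Q - Q*V))
1/(-540 + G(13, B(1))) = 1/(-540 + √(3 + 1 - 1*1*13)) = 1/(-540 + √(3 + 1 - 13)) = 1/(-540 + √(-9)) = 1/(-540 + 3*I) = (-540 - 3*I)/291609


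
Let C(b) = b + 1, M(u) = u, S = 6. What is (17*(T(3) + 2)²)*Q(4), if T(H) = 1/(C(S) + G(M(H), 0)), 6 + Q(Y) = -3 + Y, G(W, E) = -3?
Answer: -6885/16 ≈ -430.31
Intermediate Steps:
C(b) = 1 + b
Q(Y) = -9 + Y (Q(Y) = -6 + (-3 + Y) = -9 + Y)
T(H) = ¼ (T(H) = 1/((1 + 6) - 3) = 1/(7 - 3) = 1/4 = ¼)
(17*(T(3) + 2)²)*Q(4) = (17*(¼ + 2)²)*(-9 + 4) = (17*(9/4)²)*(-5) = (17*(81/16))*(-5) = (1377/16)*(-5) = -6885/16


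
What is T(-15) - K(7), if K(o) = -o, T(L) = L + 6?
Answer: -2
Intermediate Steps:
T(L) = 6 + L
T(-15) - K(7) = (6 - 15) - (-1)*7 = -9 - 1*(-7) = -9 + 7 = -2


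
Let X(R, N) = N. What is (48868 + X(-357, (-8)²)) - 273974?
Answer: -225042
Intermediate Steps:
(48868 + X(-357, (-8)²)) - 273974 = (48868 + (-8)²) - 273974 = (48868 + 64) - 273974 = 48932 - 273974 = -225042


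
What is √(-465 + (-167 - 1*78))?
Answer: I*√710 ≈ 26.646*I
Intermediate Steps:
√(-465 + (-167 - 1*78)) = √(-465 + (-167 - 78)) = √(-465 - 245) = √(-710) = I*√710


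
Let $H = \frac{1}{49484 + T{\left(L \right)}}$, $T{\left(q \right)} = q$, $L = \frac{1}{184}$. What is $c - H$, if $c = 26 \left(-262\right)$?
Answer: $- \frac{62023648468}{9105057} \approx -6812.0$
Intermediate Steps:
$L = \frac{1}{184} \approx 0.0054348$
$H = \frac{184}{9105057}$ ($H = \frac{1}{49484 + \frac{1}{184}} = \frac{1}{\frac{9105057}{184}} = \frac{184}{9105057} \approx 2.0209 \cdot 10^{-5}$)
$c = -6812$
$c - H = -6812 - \frac{184}{9105057} = - \frac{62023648468}{9105057}$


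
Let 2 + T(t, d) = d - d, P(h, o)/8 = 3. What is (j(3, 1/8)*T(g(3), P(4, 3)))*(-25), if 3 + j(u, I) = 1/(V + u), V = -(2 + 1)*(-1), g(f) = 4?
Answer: -425/3 ≈ -141.67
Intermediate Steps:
P(h, o) = 24 (P(h, o) = 8*3 = 24)
V = 3 (V = -3*(-1) = -1*(-3) = 3)
T(t, d) = -2 (T(t, d) = -2 + (d - d) = -2 + 0 = -2)
j(u, I) = -3 + 1/(3 + u)
(j(3, 1/8)*T(g(3), P(4, 3)))*(-25) = (((-8 - 3*3)/(3 + 3))*(-2))*(-25) = (((-8 - 9)/6)*(-2))*(-25) = (((1/6)*(-17))*(-2))*(-25) = -17/6*(-2)*(-25) = (17/3)*(-25) = -425/3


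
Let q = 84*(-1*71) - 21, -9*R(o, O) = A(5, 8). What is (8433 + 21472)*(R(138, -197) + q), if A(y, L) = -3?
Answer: -536914370/3 ≈ -1.7897e+8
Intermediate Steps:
R(o, O) = ⅓ (R(o, O) = -⅑*(-3) = ⅓)
q = -5985 (q = 84*(-71) - 21 = -5964 - 21 = -5985)
(8433 + 21472)*(R(138, -197) + q) = (8433 + 21472)*(⅓ - 5985) = 29905*(-17954/3) = -536914370/3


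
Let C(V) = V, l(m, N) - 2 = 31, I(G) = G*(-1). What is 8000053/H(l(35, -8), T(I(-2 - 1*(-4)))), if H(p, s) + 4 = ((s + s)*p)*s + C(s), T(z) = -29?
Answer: 8000053/55473 ≈ 144.22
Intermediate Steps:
I(G) = -G
l(m, N) = 33 (l(m, N) = 2 + 31 = 33)
H(p, s) = -4 + s + 2*p*s² (H(p, s) = -4 + (((s + s)*p)*s + s) = -4 + (((2*s)*p)*s + s) = -4 + ((2*p*s)*s + s) = -4 + (2*p*s² + s) = -4 + (s + 2*p*s²) = -4 + s + 2*p*s²)
8000053/H(l(35, -8), T(I(-2 - 1*(-4)))) = 8000053/(-4 - 29 + 2*33*(-29)²) = 8000053/(-4 - 29 + 2*33*841) = 8000053/(-4 - 29 + 55506) = 8000053/55473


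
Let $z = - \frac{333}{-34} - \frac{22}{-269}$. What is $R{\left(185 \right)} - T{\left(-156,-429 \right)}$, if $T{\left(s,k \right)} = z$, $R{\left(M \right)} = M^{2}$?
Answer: $\frac{312931525}{9146} \approx 34215.0$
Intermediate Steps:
$z = \frac{90325}{9146}$ ($z = \left(-333\right) \left(- \frac{1}{34}\right) - - \frac{22}{269} = \frac{333}{34} + \frac{22}{269} = \frac{90325}{9146} \approx 9.8759$)
$T{\left(s,k \right)} = \frac{90325}{9146}$
$R{\left(185 \right)} - T{\left(-156,-429 \right)} = 185^{2} - \frac{90325}{9146} = 34225 - \frac{90325}{9146} = \frac{312931525}{9146}$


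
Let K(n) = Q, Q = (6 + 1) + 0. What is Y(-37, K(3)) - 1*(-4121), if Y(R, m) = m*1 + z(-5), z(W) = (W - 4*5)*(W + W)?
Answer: 4378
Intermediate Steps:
Q = 7 (Q = 7 + 0 = 7)
z(W) = 2*W*(-20 + W) (z(W) = (W - 20)*(2*W) = (-20 + W)*(2*W) = 2*W*(-20 + W))
K(n) = 7
Y(R, m) = 250 + m (Y(R, m) = m*1 + 2*(-5)*(-20 - 5) = m + 2*(-5)*(-25) = m + 250 = 250 + m)
Y(-37, K(3)) - 1*(-4121) = (250 + 7) - 1*(-4121) = 257 + 4121 = 4378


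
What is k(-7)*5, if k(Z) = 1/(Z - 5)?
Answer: -5/12 ≈ -0.41667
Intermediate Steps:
k(Z) = 1/(-5 + Z)
k(-7)*5 = 5/(-5 - 7) = 5/(-12) = -1/12*5 = -5/12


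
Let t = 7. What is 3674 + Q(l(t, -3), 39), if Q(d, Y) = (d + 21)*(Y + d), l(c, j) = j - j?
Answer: 4493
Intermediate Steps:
l(c, j) = 0
Q(d, Y) = (21 + d)*(Y + d)
3674 + Q(l(t, -3), 39) = 3674 + (0**2 + 21*39 + 21*0 + 39*0) = 3674 + (0 + 819 + 0 + 0) = 3674 + 819 = 4493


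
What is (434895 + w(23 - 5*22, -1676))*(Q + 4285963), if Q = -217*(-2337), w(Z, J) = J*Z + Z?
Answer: 2782965077040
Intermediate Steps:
w(Z, J) = Z + J*Z
Q = 507129
(434895 + w(23 - 5*22, -1676))*(Q + 4285963) = (434895 + (23 - 5*22)*(1 - 1676))*(507129 + 4285963) = (434895 + (23 - 110)*(-1675))*4793092 = (434895 - 87*(-1675))*4793092 = (434895 + 145725)*4793092 = 580620*4793092 = 2782965077040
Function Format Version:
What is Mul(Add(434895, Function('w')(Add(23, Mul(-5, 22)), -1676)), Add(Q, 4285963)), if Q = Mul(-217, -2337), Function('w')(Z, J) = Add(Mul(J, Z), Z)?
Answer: 2782965077040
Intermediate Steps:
Function('w')(Z, J) = Add(Z, Mul(J, Z))
Q = 507129
Mul(Add(434895, Function('w')(Add(23, Mul(-5, 22)), -1676)), Add(Q, 4285963)) = Mul(Add(434895, Mul(Add(23, Mul(-5, 22)), Add(1, -1676))), Add(507129, 4285963)) = Mul(Add(434895, Mul(Add(23, -110), -1675)), 4793092) = Mul(Add(434895, Mul(-87, -1675)), 4793092) = Mul(Add(434895, 145725), 4793092) = Mul(580620, 4793092) = 2782965077040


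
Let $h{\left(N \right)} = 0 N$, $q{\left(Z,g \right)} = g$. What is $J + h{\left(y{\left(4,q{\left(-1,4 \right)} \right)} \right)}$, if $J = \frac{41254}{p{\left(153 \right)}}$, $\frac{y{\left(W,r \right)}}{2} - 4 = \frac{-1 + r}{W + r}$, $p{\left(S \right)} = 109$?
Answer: $\frac{41254}{109} \approx 378.48$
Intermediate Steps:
$y{\left(W,r \right)} = 8 + \frac{2 \left(-1 + r\right)}{W + r}$ ($y{\left(W,r \right)} = 8 + 2 \frac{-1 + r}{W + r} = 8 + \frac{2 \left(-1 + r\right)}{W + r}$)
$J = \frac{41254}{109} \approx 378.48$
$h{\left(N \right)} = 0$
$J + h{\left(y{\left(4,q{\left(-1,4 \right)} \right)} \right)} = \frac{41254}{109} + 0 = \frac{41254}{109}$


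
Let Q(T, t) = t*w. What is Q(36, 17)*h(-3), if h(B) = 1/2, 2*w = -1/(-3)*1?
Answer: 17/12 ≈ 1.4167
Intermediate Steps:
w = ⅙ (w = (-1/(-3)*1)/2 = (-1*(-⅓)*1)/2 = ((⅓)*1)/2 = (½)*(⅓) = ⅙ ≈ 0.16667)
Q(T, t) = t/6 (Q(T, t) = t*(⅙) = t/6)
h(B) = ½
Q(36, 17)*h(-3) = ((⅙)*17)*(½) = (17/6)*(½) = 17/12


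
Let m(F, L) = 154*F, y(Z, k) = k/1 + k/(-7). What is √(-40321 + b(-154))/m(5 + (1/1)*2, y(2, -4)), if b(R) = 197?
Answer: I*√10031/539 ≈ 0.18582*I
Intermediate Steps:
y(Z, k) = 6*k/7 (y(Z, k) = k*1 + k*(-⅐) = k - k/7 = 6*k/7)
√(-40321 + b(-154))/m(5 + (1/1)*2, y(2, -4)) = √(-40321 + 197)/((154*(5 + (1/1)*2))) = √(-40124)/((154*(5 + (1*1)*2))) = (2*I*√10031)/((154*(5 + 1*2))) = (2*I*√10031)/((154*(5 + 2))) = (2*I*√10031)/((154*7)) = (2*I*√10031)/1078 = (2*I*√10031)*(1/1078) = I*√10031/539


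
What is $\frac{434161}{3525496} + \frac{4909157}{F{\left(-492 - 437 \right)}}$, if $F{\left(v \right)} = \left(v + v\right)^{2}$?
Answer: $\frac{361654006563}{234049814872} \approx 1.5452$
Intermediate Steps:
$F{\left(v \right)} = 4 v^{2}$ ($F{\left(v \right)} = \left(2 v\right)^{2} = 4 v^{2}$)
$\frac{434161}{3525496} + \frac{4909157}{F{\left(-492 - 437 \right)}} = \frac{434161}{3525496} + \frac{4909157}{4 \left(-492 - 437\right)^{2}} = 434161 \cdot \frac{1}{3525496} + \frac{4909157}{4 \left(-492 - 437\right)^{2}} = \frac{33397}{271192} + \frac{4909157}{4 \left(-929\right)^{2}} = \frac{33397}{271192} + \frac{4909157}{4 \cdot 863041} = \frac{33397}{271192} + \frac{4909157}{3452164} = \frac{361654006563}{234049814872}$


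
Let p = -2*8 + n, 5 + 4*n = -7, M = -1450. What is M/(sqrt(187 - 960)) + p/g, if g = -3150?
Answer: 19/3150 + 1450*I*sqrt(773)/773 ≈ 0.0060317 + 52.153*I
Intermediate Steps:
n = -3 (n = -5/4 + (1/4)*(-7) = -5/4 - 7/4 = -3)
p = -19 (p = -2*8 - 3 = -16 - 3 = -19)
M/(sqrt(187 - 960)) + p/g = -1450/sqrt(187 - 960) - 19/(-3150) = -1450*(-I*sqrt(773)/773) - 19*(-1/3150) = -1450*(-I*sqrt(773)/773) + 19/3150 = -(-1450)*I*sqrt(773)/773 + 19/3150 = 1450*I*sqrt(773)/773 + 19/3150 = 19/3150 + 1450*I*sqrt(773)/773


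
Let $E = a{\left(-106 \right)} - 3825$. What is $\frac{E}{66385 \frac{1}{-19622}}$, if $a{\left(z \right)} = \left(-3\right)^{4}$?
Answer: $\frac{73464768}{66385} \approx 1106.6$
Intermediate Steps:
$a{\left(z \right)} = 81$
$E = -3744$ ($E = 81 - 3825 = -3744$)
$\frac{E}{66385 \frac{1}{-19622}} = - \frac{3744}{66385 \frac{1}{-19622}} = - \frac{3744}{66385 \left(- \frac{1}{19622}\right)} = - \frac{3744}{- \frac{66385}{19622}} = \left(-3744\right) \left(- \frac{19622}{66385}\right) = \frac{73464768}{66385}$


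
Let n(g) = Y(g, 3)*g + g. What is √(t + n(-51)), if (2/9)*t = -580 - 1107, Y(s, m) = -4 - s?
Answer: 3*I*√4462/2 ≈ 100.2*I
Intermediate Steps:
n(g) = g + g*(-4 - g) (n(g) = (-4 - g)*g + g = g*(-4 - g) + g = g + g*(-4 - g))
t = -15183/2 (t = 9*(-580 - 1107)/2 = (9/2)*(-1687) = -15183/2 ≈ -7591.5)
√(t + n(-51)) = √(-15183/2 - 1*(-51)*(3 - 51)) = √(-15183/2 - 1*(-51)*(-48)) = √(-15183/2 - 2448) = √(-20079/2) = 3*I*√4462/2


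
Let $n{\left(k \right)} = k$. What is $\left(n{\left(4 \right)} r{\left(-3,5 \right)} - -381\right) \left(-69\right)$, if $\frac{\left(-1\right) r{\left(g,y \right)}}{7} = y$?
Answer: $-16629$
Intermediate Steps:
$r{\left(g,y \right)} = - 7 y$
$\left(n{\left(4 \right)} r{\left(-3,5 \right)} - -381\right) \left(-69\right) = \left(4 \left(\left(-7\right) 5\right) - -381\right) \left(-69\right) = \left(4 \left(-35\right) + 381\right) \left(-69\right) = \left(-140 + 381\right) \left(-69\right) = 241 \left(-69\right) = -16629$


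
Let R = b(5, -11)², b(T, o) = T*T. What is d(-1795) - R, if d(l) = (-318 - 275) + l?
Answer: -3013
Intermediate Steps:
d(l) = -593 + l
b(T, o) = T²
R = 625 (R = (5²)² = 25² = 625)
d(-1795) - R = (-593 - 1795) - 1*625 = -2388 - 625 = -3013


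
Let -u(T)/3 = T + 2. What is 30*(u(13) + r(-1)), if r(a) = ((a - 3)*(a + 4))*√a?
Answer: -1350 - 360*I ≈ -1350.0 - 360.0*I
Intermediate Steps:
u(T) = -6 - 3*T (u(T) = -3*(T + 2) = -3*(2 + T) = -6 - 3*T)
r(a) = √a*(-3 + a)*(4 + a) (r(a) = ((-3 + a)*(4 + a))*√a = √a*(-3 + a)*(4 + a))
30*(u(13) + r(-1)) = 30*((-6 - 3*13) + √(-1)*(-12 - 1 + (-1)²)) = 30*((-6 - 39) + I*(-12 - 1 + 1)) = 30*(-45 + I*(-12)) = 30*(-45 - 12*I) = -1350 - 360*I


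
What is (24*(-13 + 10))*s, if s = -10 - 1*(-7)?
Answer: 216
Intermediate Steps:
s = -3 (s = -10 + 7 = -3)
(24*(-13 + 10))*s = (24*(-13 + 10))*(-3) = (24*(-3))*(-3) = -72*(-3) = 216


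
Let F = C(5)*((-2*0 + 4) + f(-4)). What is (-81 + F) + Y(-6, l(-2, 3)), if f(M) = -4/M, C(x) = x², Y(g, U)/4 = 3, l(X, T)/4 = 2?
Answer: 56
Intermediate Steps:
l(X, T) = 8 (l(X, T) = 4*2 = 8)
Y(g, U) = 12 (Y(g, U) = 4*3 = 12)
F = 125 (F = 5²*((-2*0 + 4) - 4/(-4)) = 25*((0 + 4) - 4*(-¼)) = 25*(4 + 1) = 25*5 = 125)
(-81 + F) + Y(-6, l(-2, 3)) = (-81 + 125) + 12 = 44 + 12 = 56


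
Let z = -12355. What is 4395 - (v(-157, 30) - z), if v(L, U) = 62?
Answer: -8022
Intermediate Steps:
4395 - (v(-157, 30) - z) = 4395 - (62 - 1*(-12355)) = 4395 - (62 + 12355) = 4395 - 1*12417 = 4395 - 12417 = -8022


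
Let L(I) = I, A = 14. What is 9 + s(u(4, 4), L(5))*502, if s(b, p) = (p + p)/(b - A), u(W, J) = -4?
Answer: -2429/9 ≈ -269.89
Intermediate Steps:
s(b, p) = 2*p/(-14 + b) (s(b, p) = (p + p)/(b - 1*14) = (2*p)/(b - 14) = (2*p)/(-14 + b) = 2*p/(-14 + b))
9 + s(u(4, 4), L(5))*502 = 9 + (2*5/(-14 - 4))*502 = 9 + (2*5/(-18))*502 = 9 + (2*5*(-1/18))*502 = 9 - 5/9*502 = 9 - 2510/9 = -2429/9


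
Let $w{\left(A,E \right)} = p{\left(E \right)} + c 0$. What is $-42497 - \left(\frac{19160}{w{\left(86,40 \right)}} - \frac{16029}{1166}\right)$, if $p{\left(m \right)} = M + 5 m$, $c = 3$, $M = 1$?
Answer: $- \frac{9978970633}{234366} \approx -42579.0$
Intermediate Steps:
$p{\left(m \right)} = 1 + 5 m$
$w{\left(A,E \right)} = 1 + 5 E$ ($w{\left(A,E \right)} = \left(1 + 5 E\right) + 3 \cdot 0 = \left(1 + 5 E\right) + 0 = 1 + 5 E$)
$-42497 - \left(\frac{19160}{w{\left(86,40 \right)}} - \frac{16029}{1166}\right) = -42497 - \left(\frac{19160}{1 + 5 \cdot 40} - \frac{16029}{1166}\right) = -42497 - \left(\frac{19160}{1 + 200} - \frac{16029}{1166}\right) = -42497 - \left(\frac{19160}{201} - \frac{16029}{1166}\right) = -42497 - \frac{19118731}{234366} = - \frac{9978970633}{234366}$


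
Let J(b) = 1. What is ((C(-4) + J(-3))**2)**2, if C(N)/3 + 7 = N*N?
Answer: 614656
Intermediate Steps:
C(N) = -21 + 3*N**2 (C(N) = -21 + 3*(N*N) = -21 + 3*N**2)
((C(-4) + J(-3))**2)**2 = (((-21 + 3*(-4)**2) + 1)**2)**2 = (((-21 + 3*16) + 1)**2)**2 = (((-21 + 48) + 1)**2)**2 = ((27 + 1)**2)**2 = (28**2)**2 = 784**2 = 614656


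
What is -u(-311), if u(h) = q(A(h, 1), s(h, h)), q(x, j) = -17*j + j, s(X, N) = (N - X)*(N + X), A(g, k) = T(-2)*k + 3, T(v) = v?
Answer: 0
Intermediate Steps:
A(g, k) = 3 - 2*k (A(g, k) = -2*k + 3 = 3 - 2*k)
s(X, N) = (N + X)*(N - X)
q(x, j) = -16*j
u(h) = 0 (u(h) = -16*(h² - h²) = -16*0 = 0)
-u(-311) = -1*0 = 0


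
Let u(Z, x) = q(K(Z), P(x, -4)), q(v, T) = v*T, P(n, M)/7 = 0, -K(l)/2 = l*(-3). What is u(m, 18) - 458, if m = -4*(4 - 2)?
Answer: -458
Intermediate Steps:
m = -8 (m = -4*2 = -8)
K(l) = 6*l (K(l) = -2*l*(-3) = -(-6)*l = 6*l)
P(n, M) = 0 (P(n, M) = 7*0 = 0)
q(v, T) = T*v
u(Z, x) = 0 (u(Z, x) = 0*(6*Z) = 0)
u(m, 18) - 458 = 0 - 458 = -458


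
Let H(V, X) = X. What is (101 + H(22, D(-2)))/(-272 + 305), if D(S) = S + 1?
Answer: 100/33 ≈ 3.0303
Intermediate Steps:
D(S) = 1 + S
(101 + H(22, D(-2)))/(-272 + 305) = (101 + (1 - 2))/(-272 + 305) = (101 - 1)/33 = 100*(1/33) = 100/33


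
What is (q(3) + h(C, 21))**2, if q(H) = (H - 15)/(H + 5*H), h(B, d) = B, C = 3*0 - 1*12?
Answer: 1444/9 ≈ 160.44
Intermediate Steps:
C = -12 (C = 0 - 12 = -12)
q(H) = (-15 + H)/(6*H) (q(H) = (-15 + H)/((6*H)) = (-15 + H)*(1/(6*H)) = (-15 + H)/(6*H))
(q(3) + h(C, 21))**2 = ((1/6)*(-15 + 3)/3 - 12)**2 = ((1/6)*(1/3)*(-12) - 12)**2 = (-2/3 - 12)**2 = (-38/3)**2 = 1444/9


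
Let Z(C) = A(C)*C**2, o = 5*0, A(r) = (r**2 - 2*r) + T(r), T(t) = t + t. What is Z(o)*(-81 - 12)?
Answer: 0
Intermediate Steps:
T(t) = 2*t
A(r) = r**2 (A(r) = (r**2 - 2*r) + 2*r = r**2)
o = 0
Z(C) = C**4 (Z(C) = C**2*C**2 = C**4)
Z(o)*(-81 - 12) = 0**4*(-81 - 12) = 0*(-93) = 0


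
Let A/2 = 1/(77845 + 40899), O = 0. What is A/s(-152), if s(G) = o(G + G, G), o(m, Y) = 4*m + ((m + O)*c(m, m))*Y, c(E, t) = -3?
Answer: -1/8302580480 ≈ -1.2044e-10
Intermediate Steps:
A = 1/59372 (A = 2/(77845 + 40899) = 2/118744 = 2*(1/118744) = 1/59372 ≈ 1.6843e-5)
o(m, Y) = 4*m - 3*Y*m (o(m, Y) = 4*m + ((m + 0)*(-3))*Y = 4*m + (m*(-3))*Y = 4*m + (-3*m)*Y = 4*m - 3*Y*m)
s(G) = 2*G*(4 - 3*G) (s(G) = (G + G)*(4 - 3*G) = (2*G)*(4 - 3*G) = 2*G*(4 - 3*G))
A/s(-152) = 1/(59372*((2*(-152)*(4 - 3*(-152))))) = 1/(59372*((2*(-152)*(4 + 456)))) = 1/(59372*((2*(-152)*460))) = (1/59372)/(-139840) = (1/59372)*(-1/139840) = -1/8302580480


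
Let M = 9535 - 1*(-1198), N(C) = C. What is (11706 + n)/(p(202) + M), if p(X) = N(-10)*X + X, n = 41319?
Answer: 10605/1783 ≈ 5.9478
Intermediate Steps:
M = 10733 (M = 9535 + 1198 = 10733)
p(X) = -9*X (p(X) = -10*X + X = -9*X)
(11706 + n)/(p(202) + M) = (11706 + 41319)/(-9*202 + 10733) = 53025/(-1818 + 10733) = 53025/8915 = 53025*(1/8915) = 10605/1783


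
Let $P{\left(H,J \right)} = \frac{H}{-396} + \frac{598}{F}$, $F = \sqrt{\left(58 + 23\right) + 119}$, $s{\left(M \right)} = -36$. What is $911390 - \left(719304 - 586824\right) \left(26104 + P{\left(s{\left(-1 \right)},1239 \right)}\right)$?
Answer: $- \frac{38030944310}{11} - 3961152 \sqrt{2} \approx -3.463 \cdot 10^{9}$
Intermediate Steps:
$F = 10 \sqrt{2}$ ($F = \sqrt{81 + 119} = \sqrt{200} = 10 \sqrt{2} \approx 14.142$)
$P{\left(H,J \right)} = - \frac{H}{396} + \frac{299 \sqrt{2}}{10}$ ($P{\left(H,J \right)} = \frac{H}{-396} + \frac{598}{10 \sqrt{2}} = H \left(- \frac{1}{396}\right) + 598 \frac{\sqrt{2}}{20} = - \frac{H}{396} + \frac{299 \sqrt{2}}{10}$)
$911390 - \left(719304 - 586824\right) \left(26104 + P{\left(s{\left(-1 \right)},1239 \right)}\right) = 911390 - \left(719304 - 586824\right) \left(26104 - \left(- \frac{1}{11} - \frac{299 \sqrt{2}}{10}\right)\right) = 911390 - 132480 \left(26104 + \left(\frac{1}{11} + \frac{299 \sqrt{2}}{10}\right)\right) = 911390 - 132480 \left(\frac{287145}{11} + \frac{299 \sqrt{2}}{10}\right) = 911390 - \left(\frac{38040969600}{11} + 3961152 \sqrt{2}\right) = - \frac{38030944310}{11} - 3961152 \sqrt{2}$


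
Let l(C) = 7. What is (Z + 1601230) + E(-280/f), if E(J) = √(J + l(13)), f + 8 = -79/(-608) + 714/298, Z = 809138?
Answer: 2410368 + √1588954314423/165303 ≈ 2.4104e+6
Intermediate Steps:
f = -495909/90592 (f = -8 + (-79/(-608) + 714/298) = -8 + (-79*(-1/608) + 714*(1/298)) = -8 + (79/608 + 357/149) = -8 + 228827/90592 = -495909/90592 ≈ -5.4741)
E(J) = √(7 + J) (E(J) = √(J + 7) = √(7 + J))
(Z + 1601230) + E(-280/f) = (809138 + 1601230) + √(7 - 280/(-495909/90592)) = 2410368 + √(7 - 280*(-90592/495909)) = 2410368 + √(7 + 25365760/495909) = 2410368 + √(28837123/495909) = 2410368 + √1588954314423/165303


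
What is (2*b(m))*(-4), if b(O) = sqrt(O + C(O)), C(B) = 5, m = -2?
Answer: -8*sqrt(3) ≈ -13.856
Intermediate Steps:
b(O) = sqrt(5 + O) (b(O) = sqrt(O + 5) = sqrt(5 + O))
(2*b(m))*(-4) = (2*sqrt(5 - 2))*(-4) = (2*sqrt(3))*(-4) = -8*sqrt(3)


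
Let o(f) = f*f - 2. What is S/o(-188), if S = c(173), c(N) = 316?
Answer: 158/17671 ≈ 0.0089412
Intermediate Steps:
o(f) = -2 + f**2 (o(f) = f**2 - 2 = -2 + f**2)
S = 316
S/o(-188) = 316/(-2 + (-188)**2) = 316/(-2 + 35344) = 316/35342 = 316*(1/35342) = 158/17671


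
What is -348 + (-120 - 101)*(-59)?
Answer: 12691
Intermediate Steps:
-348 + (-120 - 101)*(-59) = -348 - 221*(-59) = -348 + 13039 = 12691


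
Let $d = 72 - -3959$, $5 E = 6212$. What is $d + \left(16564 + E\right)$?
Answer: $\frac{109187}{5} \approx 21837.0$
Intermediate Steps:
$E = \frac{6212}{5}$ ($E = \frac{1}{5} \cdot 6212 = \frac{6212}{5} \approx 1242.4$)
$d = 4031$ ($d = 72 + 3959 = 4031$)
$d + \left(16564 + E\right) = 4031 + \left(16564 + \frac{6212}{5}\right) = 4031 + \frac{89032}{5} = \frac{109187}{5}$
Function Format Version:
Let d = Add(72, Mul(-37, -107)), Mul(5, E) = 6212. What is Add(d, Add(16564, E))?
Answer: Rational(109187, 5) ≈ 21837.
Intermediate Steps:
E = Rational(6212, 5) (E = Mul(Rational(1, 5), 6212) = Rational(6212, 5) ≈ 1242.4)
d = 4031 (d = Add(72, 3959) = 4031)
Add(d, Add(16564, E)) = Add(4031, Add(16564, Rational(6212, 5))) = Add(4031, Rational(89032, 5)) = Rational(109187, 5)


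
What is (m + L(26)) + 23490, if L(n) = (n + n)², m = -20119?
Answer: 6075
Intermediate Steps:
L(n) = 4*n² (L(n) = (2*n)² = 4*n²)
(m + L(26)) + 23490 = (-20119 + 4*26²) + 23490 = (-20119 + 4*676) + 23490 = (-20119 + 2704) + 23490 = -17415 + 23490 = 6075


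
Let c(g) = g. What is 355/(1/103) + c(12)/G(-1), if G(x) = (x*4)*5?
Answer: 182822/5 ≈ 36564.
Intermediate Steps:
G(x) = 20*x (G(x) = (4*x)*5 = 20*x)
355/(1/103) + c(12)/G(-1) = 355/(1/103) + 12/((20*(-1))) = 355/(1/103) + 12/(-20) = 355*103 + 12*(-1/20) = 36565 - ⅗ = 182822/5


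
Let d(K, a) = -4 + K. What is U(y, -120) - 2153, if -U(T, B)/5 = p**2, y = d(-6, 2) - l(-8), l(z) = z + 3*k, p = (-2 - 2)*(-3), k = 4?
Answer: -2873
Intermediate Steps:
p = 12 (p = -4*(-3) = 12)
l(z) = 12 + z (l(z) = z + 3*4 = z + 12 = 12 + z)
y = -14 (y = (-4 - 6) - (12 - 8) = -10 - 1*4 = -10 - 4 = -14)
U(T, B) = -720 (U(T, B) = -5*12**2 = -5*144 = -720)
U(y, -120) - 2153 = -720 - 2153 = -2873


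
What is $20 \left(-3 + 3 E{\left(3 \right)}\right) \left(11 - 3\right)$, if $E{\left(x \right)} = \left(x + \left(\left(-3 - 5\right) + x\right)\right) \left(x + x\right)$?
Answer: $-6240$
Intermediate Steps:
$E{\left(x \right)} = 2 x \left(-8 + 2 x\right)$ ($E{\left(x \right)} = \left(x + \left(-8 + x\right)\right) 2 x = \left(-8 + 2 x\right) 2 x = 2 x \left(-8 + 2 x\right)$)
$20 \left(-3 + 3 E{\left(3 \right)}\right) \left(11 - 3\right) = 20 \left(-3 + 3 \cdot 4 \cdot 3 \left(-4 + 3\right)\right) \left(11 - 3\right) = 20 \left(-3 + 3 \cdot 4 \cdot 3 \left(-1\right)\right) \left(11 - 3\right) = 20 \left(-3 + 3 \left(-12\right)\right) 8 = 20 \left(-3 - 36\right) 8 = 20 \left(-39\right) 8 = \left(-780\right) 8 = -6240$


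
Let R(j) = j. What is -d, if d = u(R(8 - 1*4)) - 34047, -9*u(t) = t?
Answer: 306427/9 ≈ 34047.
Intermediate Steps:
u(t) = -t/9
d = -306427/9 (d = -(8 - 1*4)/9 - 34047 = -(8 - 4)/9 - 34047 = -⅑*4 - 34047 = -4/9 - 34047 = -306427/9 ≈ -34047.)
-d = -1*(-306427/9) = 306427/9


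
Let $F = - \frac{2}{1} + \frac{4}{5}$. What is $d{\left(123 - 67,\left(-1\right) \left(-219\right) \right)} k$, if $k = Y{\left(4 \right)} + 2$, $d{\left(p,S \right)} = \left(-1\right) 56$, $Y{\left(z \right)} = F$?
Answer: $- \frac{224}{5} \approx -44.8$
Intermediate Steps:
$F = - \frac{6}{5}$ ($F = \left(-2\right) 1 + 4 \cdot \frac{1}{5} = -2 + \frac{4}{5} = - \frac{6}{5} \approx -1.2$)
$Y{\left(z \right)} = - \frac{6}{5}$
$d{\left(p,S \right)} = -56$
$k = \frac{4}{5}$ ($k = - \frac{6}{5} + 2 = \frac{4}{5} \approx 0.8$)
$d{\left(123 - 67,\left(-1\right) \left(-219\right) \right)} k = \left(-56\right) \frac{4}{5} = - \frac{224}{5}$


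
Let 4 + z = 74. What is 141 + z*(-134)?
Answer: -9239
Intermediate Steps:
z = 70 (z = -4 + 74 = 70)
141 + z*(-134) = 141 + 70*(-134) = 141 - 9380 = -9239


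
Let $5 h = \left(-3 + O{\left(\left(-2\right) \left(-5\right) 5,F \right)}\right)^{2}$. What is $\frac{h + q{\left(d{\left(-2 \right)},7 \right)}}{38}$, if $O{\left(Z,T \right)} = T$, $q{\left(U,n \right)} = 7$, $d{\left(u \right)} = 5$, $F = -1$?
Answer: $\frac{51}{190} \approx 0.26842$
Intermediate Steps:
$h = \frac{16}{5}$ ($h = \frac{\left(-3 - 1\right)^{2}}{5} = \frac{\left(-4\right)^{2}}{5} = \frac{1}{5} \cdot 16 = \frac{16}{5} \approx 3.2$)
$\frac{h + q{\left(d{\left(-2 \right)},7 \right)}}{38} = \frac{\frac{16}{5} + 7}{38} = \frac{51}{5} \cdot \frac{1}{38} = \frac{51}{190}$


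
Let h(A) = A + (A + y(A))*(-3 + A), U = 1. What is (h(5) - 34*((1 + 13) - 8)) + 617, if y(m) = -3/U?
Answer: 422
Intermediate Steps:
y(m) = -3 (y(m) = -3/1 = -3*1 = -3)
h(A) = A + (-3 + A)**2 (h(A) = A + (A - 3)*(-3 + A) = A + (-3 + A)*(-3 + A) = A + (-3 + A)**2)
(h(5) - 34*((1 + 13) - 8)) + 617 = ((9 + 5**2 - 5*5) - 34*((1 + 13) - 8)) + 617 = ((9 + 25 - 25) - 34*(14 - 8)) + 617 = (9 - 34*6) + 617 = (9 - 204) + 617 = -195 + 617 = 422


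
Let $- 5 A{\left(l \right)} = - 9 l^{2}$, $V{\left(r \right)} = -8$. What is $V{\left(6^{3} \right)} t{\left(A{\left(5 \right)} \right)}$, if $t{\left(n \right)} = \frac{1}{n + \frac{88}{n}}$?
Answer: $- \frac{360}{2113} \approx -0.17037$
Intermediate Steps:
$A{\left(l \right)} = \frac{9 l^{2}}{5}$ ($A{\left(l \right)} = - \frac{\left(-9\right) l^{2}}{5} = \frac{9 l^{2}}{5}$)
$V{\left(6^{3} \right)} t{\left(A{\left(5 \right)} \right)} = - 8 \frac{\frac{9}{5} \cdot 5^{2}}{88 + \left(\frac{9 \cdot 5^{2}}{5}\right)^{2}} = - 8 \frac{\frac{9}{5} \cdot 25}{88 + \left(\frac{9}{5} \cdot 25\right)^{2}} = - 8 \frac{45}{88 + 45^{2}} = - 8 \frac{45}{88 + 2025} = - 8 \cdot \frac{45}{2113} = - 8 \cdot 45 \cdot \frac{1}{2113} = \left(-8\right) \frac{45}{2113} = - \frac{360}{2113}$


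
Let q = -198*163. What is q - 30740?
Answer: -63014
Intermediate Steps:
q = -32274
q - 30740 = -32274 - 30740 = -63014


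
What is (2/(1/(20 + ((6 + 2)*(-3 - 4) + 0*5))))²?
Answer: 5184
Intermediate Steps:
(2/(1/(20 + ((6 + 2)*(-3 - 4) + 0*5))))² = (2/(1/(20 + (8*(-7) + 0))))² = (2/(1/(20 + (-56 + 0))))² = (2/(1/(20 - 56)))² = (2/(1/(-36)))² = (2/(-1/36))² = (2*(-36))² = (-72)² = 5184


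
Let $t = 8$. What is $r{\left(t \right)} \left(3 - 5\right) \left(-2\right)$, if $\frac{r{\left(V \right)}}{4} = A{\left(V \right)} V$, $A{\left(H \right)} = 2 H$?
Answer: $2048$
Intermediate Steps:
$r{\left(V \right)} = 8 V^{2}$ ($r{\left(V \right)} = 4 \cdot 2 V V = 4 \cdot 2 V^{2} = 8 V^{2}$)
$r{\left(t \right)} \left(3 - 5\right) \left(-2\right) = 8 \cdot 8^{2} \left(3 - 5\right) \left(-2\right) = 8 \cdot 64 \left(\left(-2\right) \left(-2\right)\right) = 512 \cdot 4 = 2048$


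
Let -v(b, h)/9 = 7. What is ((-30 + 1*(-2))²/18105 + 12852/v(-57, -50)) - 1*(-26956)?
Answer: 484345984/18105 ≈ 26752.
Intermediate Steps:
v(b, h) = -63 (v(b, h) = -9*7 = -63)
((-30 + 1*(-2))²/18105 + 12852/v(-57, -50)) - 1*(-26956) = ((-30 + 1*(-2))²/18105 + 12852/(-63)) - 1*(-26956) = ((-30 - 2)²*(1/18105) + 12852*(-1/63)) + 26956 = ((-32)²*(1/18105) - 204) + 26956 = (1024*(1/18105) - 204) + 26956 = (1024/18105 - 204) + 26956 = -3692396/18105 + 26956 = 484345984/18105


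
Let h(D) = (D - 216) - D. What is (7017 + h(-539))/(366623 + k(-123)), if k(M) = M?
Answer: 6801/366500 ≈ 0.018557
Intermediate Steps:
h(D) = -216 (h(D) = (-216 + D) - D = -216)
(7017 + h(-539))/(366623 + k(-123)) = (7017 - 216)/(366623 - 123) = 6801/366500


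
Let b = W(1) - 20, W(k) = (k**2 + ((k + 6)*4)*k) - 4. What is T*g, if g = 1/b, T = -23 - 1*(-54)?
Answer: 31/5 ≈ 6.2000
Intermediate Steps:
W(k) = -4 + k**2 + k*(24 + 4*k) (W(k) = (k**2 + ((6 + k)*4)*k) - 4 = (k**2 + (24 + 4*k)*k) - 4 = (k**2 + k*(24 + 4*k)) - 4 = -4 + k**2 + k*(24 + 4*k))
b = 5 (b = (-4 + 5*1**2 + 24*1) - 20 = (-4 + 5*1 + 24) - 20 = (-4 + 5 + 24) - 20 = 25 - 20 = 5)
T = 31 (T = -23 + 54 = 31)
g = 1/5 ≈ 0.20000
T*g = 31*(1/5) = 31/5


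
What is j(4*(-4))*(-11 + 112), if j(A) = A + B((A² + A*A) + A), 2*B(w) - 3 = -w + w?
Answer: -2929/2 ≈ -1464.5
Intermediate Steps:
B(w) = 3/2 (B(w) = 3/2 + (-w + w)/2 = 3/2 + (½)*0 = 3/2 + 0 = 3/2)
j(A) = 3/2 + A (j(A) = A + 3/2 = 3/2 + A)
j(4*(-4))*(-11 + 112) = (3/2 + 4*(-4))*(-11 + 112) = (3/2 - 16)*101 = -29/2*101 = -2929/2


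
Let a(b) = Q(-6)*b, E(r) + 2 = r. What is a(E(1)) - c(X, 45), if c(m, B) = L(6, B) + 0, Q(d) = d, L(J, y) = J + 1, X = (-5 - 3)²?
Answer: -1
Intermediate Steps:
X = 64 (X = (-8)² = 64)
L(J, y) = 1 + J
E(r) = -2 + r
c(m, B) = 7 (c(m, B) = (1 + 6) + 0 = 7 + 0 = 7)
a(b) = -6*b
a(E(1)) - c(X, 45) = -6*(-2 + 1) - 1*7 = -6*(-1) - 7 = 6 - 7 = -1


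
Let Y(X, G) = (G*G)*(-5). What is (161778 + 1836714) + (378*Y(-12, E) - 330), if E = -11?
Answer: 1769472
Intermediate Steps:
Y(X, G) = -5*G**2 (Y(X, G) = G**2*(-5) = -5*G**2)
(161778 + 1836714) + (378*Y(-12, E) - 330) = (161778 + 1836714) + (378*(-5*(-11)**2) - 330) = 1998492 + (378*(-5*121) - 330) = 1998492 + (378*(-605) - 330) = 1998492 + (-228690 - 330) = 1998492 - 229020 = 1769472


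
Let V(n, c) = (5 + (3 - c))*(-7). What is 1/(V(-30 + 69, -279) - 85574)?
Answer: -1/87583 ≈ -1.1418e-5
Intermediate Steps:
V(n, c) = -56 + 7*c (V(n, c) = (8 - c)*(-7) = -56 + 7*c)
1/(V(-30 + 69, -279) - 85574) = 1/((-56 + 7*(-279)) - 85574) = 1/((-56 - 1953) - 85574) = 1/(-2009 - 85574) = 1/(-87583) = -1/87583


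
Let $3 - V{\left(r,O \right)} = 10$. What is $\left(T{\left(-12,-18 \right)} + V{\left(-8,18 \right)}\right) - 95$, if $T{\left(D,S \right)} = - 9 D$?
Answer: $6$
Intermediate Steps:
$V{\left(r,O \right)} = -7$ ($V{\left(r,O \right)} = 3 - 10 = -7$)
$\left(T{\left(-12,-18 \right)} + V{\left(-8,18 \right)}\right) - 95 = \left(\left(-9\right) \left(-12\right) - 7\right) - 95 = \left(108 - 7\right) - 95 = 101 - 95 = 6$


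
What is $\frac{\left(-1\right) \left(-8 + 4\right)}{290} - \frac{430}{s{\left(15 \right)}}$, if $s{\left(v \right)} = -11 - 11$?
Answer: $\frac{31197}{1595} \approx 19.559$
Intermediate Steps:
$s{\left(v \right)} = -22$
$\frac{\left(-1\right) \left(-8 + 4\right)}{290} - \frac{430}{s{\left(15 \right)}} = \frac{\left(-1\right) \left(-8 + 4\right)}{290} - \frac{430}{-22} = \left(-1\right) \left(-4\right) \frac{1}{290} - - \frac{215}{11} = 4 \cdot \frac{1}{290} + \frac{215}{11} = \frac{2}{145} + \frac{215}{11} = \frac{31197}{1595}$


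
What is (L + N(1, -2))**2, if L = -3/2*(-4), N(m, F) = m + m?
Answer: 64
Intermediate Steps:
N(m, F) = 2*m
L = 6 (L = -3*1/2*(-4) = -3/2*(-4) = 6)
(L + N(1, -2))**2 = (6 + 2*1)**2 = (6 + 2)**2 = 8**2 = 64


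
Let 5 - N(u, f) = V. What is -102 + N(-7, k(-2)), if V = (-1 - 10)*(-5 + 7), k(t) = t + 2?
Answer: -75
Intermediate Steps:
k(t) = 2 + t
V = -22 (V = -11*2 = -22)
N(u, f) = 27 (N(u, f) = 5 - 1*(-22) = 5 + 22 = 27)
-102 + N(-7, k(-2)) = -102 + 27 = -75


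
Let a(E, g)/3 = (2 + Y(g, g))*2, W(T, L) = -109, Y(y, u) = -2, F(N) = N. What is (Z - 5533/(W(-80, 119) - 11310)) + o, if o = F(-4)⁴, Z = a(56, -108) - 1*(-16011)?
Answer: 185758406/11419 ≈ 16267.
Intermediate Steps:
a(E, g) = 0 (a(E, g) = 3*((2 - 2)*2) = 3*(0*2) = 3*0 = 0)
Z = 16011 (Z = 0 - 1*(-16011) = 0 + 16011 = 16011)
o = 256 (o = (-4)⁴ = 256)
(Z - 5533/(W(-80, 119) - 11310)) + o = (16011 - 5533/(-109 - 11310)) + 256 = (16011 - 5533/(-11419)) + 256 = (16011 - 5533*(-1/11419)) + 256 = (16011 + 5533/11419) + 256 = 182835142/11419 + 256 = 185758406/11419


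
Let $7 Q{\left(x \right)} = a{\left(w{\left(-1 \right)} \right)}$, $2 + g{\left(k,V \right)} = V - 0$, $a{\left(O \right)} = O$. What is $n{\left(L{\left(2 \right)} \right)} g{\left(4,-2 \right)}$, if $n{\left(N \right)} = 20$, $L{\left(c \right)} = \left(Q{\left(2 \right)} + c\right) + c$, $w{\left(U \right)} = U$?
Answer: $-80$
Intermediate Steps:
$g{\left(k,V \right)} = -2 + V$ ($g{\left(k,V \right)} = -2 + \left(V - 0\right) = -2 + \left(V + 0\right) = -2 + V$)
$Q{\left(x \right)} = - \frac{1}{7}$ ($Q{\left(x \right)} = \frac{1}{7} \left(-1\right) = - \frac{1}{7}$)
$L{\left(c \right)} = - \frac{1}{7} + 2 c$ ($L{\left(c \right)} = \left(- \frac{1}{7} + c\right) + c = - \frac{1}{7} + 2 c$)
$n{\left(L{\left(2 \right)} \right)} g{\left(4,-2 \right)} = 20 \left(-2 - 2\right) = 20 \left(-4\right) = -80$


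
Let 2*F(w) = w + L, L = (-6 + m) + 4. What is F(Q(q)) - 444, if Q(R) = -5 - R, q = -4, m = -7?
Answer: -449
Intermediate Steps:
L = -9 (L = (-6 - 7) + 4 = -13 + 4 = -9)
F(w) = -9/2 + w/2 (F(w) = (w - 9)/2 = (-9 + w)/2 = -9/2 + w/2)
F(Q(q)) - 444 = (-9/2 + (-5 - 1*(-4))/2) - 444 = (-9/2 + (-5 + 4)/2) - 444 = (-9/2 + (½)*(-1)) - 444 = (-9/2 - ½) - 444 = -5 - 444 = -449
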